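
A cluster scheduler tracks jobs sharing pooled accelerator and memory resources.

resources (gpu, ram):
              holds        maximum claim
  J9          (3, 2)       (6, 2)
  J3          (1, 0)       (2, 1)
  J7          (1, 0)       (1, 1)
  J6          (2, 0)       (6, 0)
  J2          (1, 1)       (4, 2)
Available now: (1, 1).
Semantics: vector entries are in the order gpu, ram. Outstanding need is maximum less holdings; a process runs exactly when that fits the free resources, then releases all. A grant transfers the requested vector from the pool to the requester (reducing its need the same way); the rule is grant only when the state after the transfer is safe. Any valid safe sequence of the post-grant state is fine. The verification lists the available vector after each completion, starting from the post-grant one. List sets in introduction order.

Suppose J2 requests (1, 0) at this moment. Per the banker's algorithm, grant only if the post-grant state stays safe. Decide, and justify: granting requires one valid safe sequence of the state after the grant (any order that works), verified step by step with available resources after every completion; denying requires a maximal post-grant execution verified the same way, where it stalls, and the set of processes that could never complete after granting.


GRANT: granting preserves safety; a valid post-grant sequence is J7, J3, J2, J9, J6.
Key observation: with (0, 1) left after the transfer, J7 can run at once — the state stays safe.
Verifying the post-grant state step by step:
  pool = (0, 1)
  run J7 (needs (0, 1), free (0, 1)); after release of (1, 0) the pool is (1, 1)
  run J3 (needs (1, 1), free (1, 1)); after release of (1, 0) the pool is (2, 1)
  run J2 (needs (2, 1), free (2, 1)); after release of (2, 1) the pool is (4, 2)
  run J9 (needs (3, 0), free (4, 2)); after release of (3, 2) the pool is (7, 4)
  run J6 (needs (4, 0), free (7, 4)); after release of (2, 0) the pool is (9, 4)


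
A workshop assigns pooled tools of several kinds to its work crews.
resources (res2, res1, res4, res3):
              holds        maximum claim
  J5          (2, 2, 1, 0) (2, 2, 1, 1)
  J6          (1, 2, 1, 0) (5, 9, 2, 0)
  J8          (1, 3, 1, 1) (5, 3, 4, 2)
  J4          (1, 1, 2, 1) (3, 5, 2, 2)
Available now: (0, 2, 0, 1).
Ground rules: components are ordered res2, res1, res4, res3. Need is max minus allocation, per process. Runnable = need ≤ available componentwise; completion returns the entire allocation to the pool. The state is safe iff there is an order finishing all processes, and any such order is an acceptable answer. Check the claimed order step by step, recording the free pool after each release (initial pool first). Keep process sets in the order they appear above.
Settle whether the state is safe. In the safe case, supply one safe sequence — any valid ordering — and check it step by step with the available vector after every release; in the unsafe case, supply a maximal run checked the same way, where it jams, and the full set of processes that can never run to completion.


UNSAFE — no complete ordering exists.
Key observation: the pool after J5, J4 is (3, 5, 3, 2); every surviving request exceeds it in res2, so progress ends there.
The run J5, J4 cannot be extended any further. Check, step by step:
  pool = (0, 2, 0, 1)
  J5: need (0, 0, 0, 1) fits (0, 2, 0, 1); releases (2, 2, 1, 0), pool now (2, 4, 1, 1)
  J4: need (2, 4, 0, 1) fits (2, 4, 1, 1); releases (1, 1, 2, 1), pool now (3, 5, 3, 2)
  blocked: J6 wants (4, 7, 1, 0), pool (3, 5, 3, 2) — not enough res2 and res1
  blocked: J8 wants (4, 0, 3, 1), pool (3, 5, 3, 2) — not enough res2
Permanently blocked: J6 and J8.


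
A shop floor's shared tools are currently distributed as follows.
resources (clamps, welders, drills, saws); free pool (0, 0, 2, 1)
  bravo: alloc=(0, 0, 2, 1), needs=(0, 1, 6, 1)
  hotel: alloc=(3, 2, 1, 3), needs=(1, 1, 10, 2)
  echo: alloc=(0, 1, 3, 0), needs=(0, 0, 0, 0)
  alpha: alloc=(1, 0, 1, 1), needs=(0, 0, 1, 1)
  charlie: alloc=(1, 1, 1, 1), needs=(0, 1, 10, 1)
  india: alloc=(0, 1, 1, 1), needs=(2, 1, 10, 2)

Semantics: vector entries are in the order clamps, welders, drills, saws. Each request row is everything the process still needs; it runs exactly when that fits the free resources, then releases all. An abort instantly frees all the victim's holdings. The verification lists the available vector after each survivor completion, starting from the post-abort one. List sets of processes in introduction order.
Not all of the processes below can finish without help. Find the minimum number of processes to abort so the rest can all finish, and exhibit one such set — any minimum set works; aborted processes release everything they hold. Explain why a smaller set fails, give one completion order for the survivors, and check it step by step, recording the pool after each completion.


Abort charlie and india.
Key observation: hotel had no path to completion before; after the abort of charlie and india ((1, 2, 2, 2) returned), step 4 is where it fits.
No one abort is enough; case by case: bravo alone leaves hotel blocked (short on drills); hotel alone leaves charlie blocked (short on drills); echo alone leaves hotel blocked (short on drills); alpha alone leaves hotel blocked (short on drills); charlie alone leaves hotel blocked (short on drills); india alone leaves hotel blocked (short on drills).
Survivors finish in the order: alpha, echo, bravo, hotel. Verifying each step (pool after the aborts first):
  pool = (1, 2, 4, 3)
  run alpha (needs (0, 0, 1, 1), free (1, 2, 4, 3)); after release of (1, 0, 1, 1) the pool is (2, 2, 5, 4)
  run echo (needs (0, 0, 0, 0), free (2, 2, 5, 4)); after release of (0, 1, 3, 0) the pool is (2, 3, 8, 4)
  run bravo (needs (0, 1, 6, 1), free (2, 3, 8, 4)); after release of (0, 0, 2, 1) the pool is (2, 3, 10, 5)
  run hotel (needs (1, 1, 10, 2), free (2, 3, 10, 5)); after release of (3, 2, 1, 3) the pool is (5, 5, 11, 8)


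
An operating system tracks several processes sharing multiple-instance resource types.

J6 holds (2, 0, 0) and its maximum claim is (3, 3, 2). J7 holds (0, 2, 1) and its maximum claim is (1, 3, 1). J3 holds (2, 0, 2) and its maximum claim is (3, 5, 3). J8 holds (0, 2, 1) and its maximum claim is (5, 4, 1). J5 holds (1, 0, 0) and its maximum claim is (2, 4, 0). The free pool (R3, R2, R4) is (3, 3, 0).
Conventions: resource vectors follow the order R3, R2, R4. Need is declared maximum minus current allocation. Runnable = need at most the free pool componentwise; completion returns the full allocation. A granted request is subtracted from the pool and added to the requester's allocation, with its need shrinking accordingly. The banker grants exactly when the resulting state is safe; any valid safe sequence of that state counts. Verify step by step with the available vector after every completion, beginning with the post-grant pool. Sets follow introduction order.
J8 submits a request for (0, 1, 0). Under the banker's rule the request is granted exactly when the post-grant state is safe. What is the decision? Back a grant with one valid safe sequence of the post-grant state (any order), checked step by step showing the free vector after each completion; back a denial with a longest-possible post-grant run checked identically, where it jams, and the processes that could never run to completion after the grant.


DENY: after the grant no complete ordering would exist.
Key observation: after J7, J5 the pool peaks at (4, 4, 1), and each blocked process is short somewhere: J6 on R4; J3 on R2; J8 on R3.
Pretend the grant happened; the run J7, J5 goes as far as possible. Walking it through:
  pool = (3, 2, 0)
  J7 needs (1, 1, 0) <= (3, 2, 0) -> finishes; pool += (0, 2, 1) = (3, 4, 1)
  J5 needs (1, 4, 0) <= (3, 4, 1) -> finishes; pool += (1, 0, 0) = (4, 4, 1)
  J6 still needs (1, 3, 2) but only (4, 4, 1) is free — short on R4
  J3 still needs (1, 5, 1) but only (4, 4, 1) is free — short on R2
  J8 still needs (5, 1, 0) but only (4, 4, 1) is free — short on R3
Post-grant, the permanently blocked set is J6, J3 and J8.


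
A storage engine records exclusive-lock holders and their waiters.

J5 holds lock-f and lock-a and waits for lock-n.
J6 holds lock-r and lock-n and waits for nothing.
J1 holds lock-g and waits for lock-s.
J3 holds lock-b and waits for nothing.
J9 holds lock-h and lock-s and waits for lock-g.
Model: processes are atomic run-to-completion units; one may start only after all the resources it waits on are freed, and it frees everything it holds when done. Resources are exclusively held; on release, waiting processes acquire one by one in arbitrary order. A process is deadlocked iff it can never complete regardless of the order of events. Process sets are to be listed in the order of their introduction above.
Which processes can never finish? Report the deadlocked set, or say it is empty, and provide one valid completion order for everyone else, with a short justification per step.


Deadlocked set: J1 and J9.
Key observation: the wait chain closes on itself along J1 -> J9 -> J1; no other process is dragged down with it.
A valid finishing order for the others: J6, J3, J5.
Step-by-step check:
  run J6 (it waits on nothing); releases lock-r and lock-n
  run J3 (it waits on nothing); releases lock-b
  run J5 (all its waits — lock-n — are resolved); releases lock-f and lock-a


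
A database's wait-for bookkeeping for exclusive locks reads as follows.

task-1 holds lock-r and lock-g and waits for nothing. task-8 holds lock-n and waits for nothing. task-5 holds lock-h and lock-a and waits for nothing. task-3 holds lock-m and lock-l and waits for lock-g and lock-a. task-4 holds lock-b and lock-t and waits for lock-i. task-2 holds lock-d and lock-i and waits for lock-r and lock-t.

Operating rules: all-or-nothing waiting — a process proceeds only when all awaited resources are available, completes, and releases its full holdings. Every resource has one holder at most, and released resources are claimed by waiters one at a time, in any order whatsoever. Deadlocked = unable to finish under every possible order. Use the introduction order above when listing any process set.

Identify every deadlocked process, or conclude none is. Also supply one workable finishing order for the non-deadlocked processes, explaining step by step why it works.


Deadlocked: task-4 and task-2.
Key observation: along task-4 -> task-2 -> task-4, each member waits on what the next one holds — a deadlock; no other process is dragged down with it.
One completion order for the rest: task-1, task-8, task-5, task-3.
Walking it through:
  run task-1 (it waits on nothing); releases lock-r and lock-g
  run task-8 (it waits on nothing); releases lock-n
  run task-5 (it waits on nothing); releases lock-h and lock-a
  run task-3 (all its waits — lock-g and lock-a — are resolved); releases lock-m and lock-l


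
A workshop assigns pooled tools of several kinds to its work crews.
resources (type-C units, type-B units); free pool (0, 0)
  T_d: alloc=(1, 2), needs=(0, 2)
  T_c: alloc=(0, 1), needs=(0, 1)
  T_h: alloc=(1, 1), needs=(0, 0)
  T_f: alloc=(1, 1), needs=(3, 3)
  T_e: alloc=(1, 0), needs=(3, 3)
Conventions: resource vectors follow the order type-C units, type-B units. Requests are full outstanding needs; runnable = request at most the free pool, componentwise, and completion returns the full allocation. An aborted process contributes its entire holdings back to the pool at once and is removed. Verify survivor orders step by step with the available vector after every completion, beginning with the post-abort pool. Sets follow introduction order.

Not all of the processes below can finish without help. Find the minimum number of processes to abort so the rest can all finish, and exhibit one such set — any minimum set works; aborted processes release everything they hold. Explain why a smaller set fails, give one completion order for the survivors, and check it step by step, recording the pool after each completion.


Abort T_f.
Key observation: T_e could never have finished before the abort; with (1, 1) returned by T_f, it fits at step 4.
No smaller set exists: with zero aborts the deadlock remains.
The survivors complete as T_c, T_d, T_h, T_e. Verifying each step (starting from the post-abort pool):
  pool = (1, 1)
  T_c: need (0, 1) fits (1, 1); releases (0, 1), pool now (1, 2)
  T_d: need (0, 2) fits (1, 2); releases (1, 2), pool now (2, 4)
  T_h: need (0, 0) fits (2, 4); releases (1, 1), pool now (3, 5)
  T_e: need (3, 3) fits (3, 5); releases (1, 0), pool now (4, 5)


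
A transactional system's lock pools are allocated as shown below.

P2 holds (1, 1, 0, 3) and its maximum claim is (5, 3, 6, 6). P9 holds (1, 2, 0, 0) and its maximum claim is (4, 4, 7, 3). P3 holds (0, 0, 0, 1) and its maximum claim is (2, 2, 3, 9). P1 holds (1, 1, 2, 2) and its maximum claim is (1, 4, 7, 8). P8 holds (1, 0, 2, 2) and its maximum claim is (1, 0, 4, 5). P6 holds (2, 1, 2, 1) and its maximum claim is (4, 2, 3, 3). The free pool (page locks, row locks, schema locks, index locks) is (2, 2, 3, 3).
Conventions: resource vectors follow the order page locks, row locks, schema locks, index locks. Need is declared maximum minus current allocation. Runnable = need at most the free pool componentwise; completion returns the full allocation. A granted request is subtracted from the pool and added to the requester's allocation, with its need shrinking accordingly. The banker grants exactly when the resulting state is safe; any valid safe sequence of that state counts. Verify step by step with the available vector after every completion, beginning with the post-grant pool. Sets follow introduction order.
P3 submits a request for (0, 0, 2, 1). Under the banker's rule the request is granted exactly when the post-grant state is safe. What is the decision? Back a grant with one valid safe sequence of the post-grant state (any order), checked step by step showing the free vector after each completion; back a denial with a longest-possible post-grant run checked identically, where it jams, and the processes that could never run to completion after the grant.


DENY — the pretend-granted state is unsafe.
Key observation: after P6, P8 the pool peaks at (5, 3, 5, 5), and each blocked process is short somewhere: P2 on schema locks; P9 on schema locks; P3 on index locks; P1 on index locks.
Pretend the grant happened; the run P6, P8 goes as far as possible. Check, step by step:
  pool = (2, 2, 1, 2)
  P6: need (2, 1, 1, 2) fits (2, 2, 1, 2); releases (2, 1, 2, 1), pool now (4, 3, 3, 3)
  P8: need (0, 0, 2, 3) fits (4, 3, 3, 3); releases (1, 0, 2, 2), pool now (5, 3, 5, 5)
  P2 cannot run: need (4, 2, 6, 3) vs free (5, 3, 5, 5) (insufficient schema locks)
  P9 cannot run: need (3, 2, 7, 3) vs free (5, 3, 5, 5) (insufficient schema locks)
  P3 cannot run: need (2, 2, 1, 7) vs free (5, 3, 5, 5) (insufficient index locks)
  P1 cannot run: need (0, 3, 5, 6) vs free (5, 3, 5, 5) (insufficient index locks)
Processes that could never finish after the grant: P2, P9, P3 and P1.


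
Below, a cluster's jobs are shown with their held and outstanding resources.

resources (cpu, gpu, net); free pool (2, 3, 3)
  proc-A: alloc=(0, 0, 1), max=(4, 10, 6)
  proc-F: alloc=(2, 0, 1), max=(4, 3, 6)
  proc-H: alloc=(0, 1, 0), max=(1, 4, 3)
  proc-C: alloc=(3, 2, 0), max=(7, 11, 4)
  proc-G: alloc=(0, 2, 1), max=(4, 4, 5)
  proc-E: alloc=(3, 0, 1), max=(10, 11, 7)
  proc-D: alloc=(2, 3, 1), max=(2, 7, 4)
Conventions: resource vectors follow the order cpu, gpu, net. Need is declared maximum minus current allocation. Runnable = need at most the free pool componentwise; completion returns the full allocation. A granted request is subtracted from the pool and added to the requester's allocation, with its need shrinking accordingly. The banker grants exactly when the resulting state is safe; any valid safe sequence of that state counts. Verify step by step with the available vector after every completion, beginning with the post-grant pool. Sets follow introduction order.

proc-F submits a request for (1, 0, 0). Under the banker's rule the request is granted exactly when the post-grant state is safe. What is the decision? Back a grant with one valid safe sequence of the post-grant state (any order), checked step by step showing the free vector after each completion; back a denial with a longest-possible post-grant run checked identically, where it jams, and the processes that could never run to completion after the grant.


DENY: after the grant no complete ordering would exist.
Key observation: after proc-H, proc-D the pool peaks at (3, 7, 4), and each blocked process is short somewhere: proc-A on cpu, gpu, net; proc-F on net; proc-C on cpu, gpu; proc-G on cpu; proc-E on cpu, gpu, net.
Pretend the grant happened; the run proc-H, proc-D goes as far as possible. Step-by-step check:
  pool = (1, 3, 3)
  proc-H: need (1, 3, 3) fits (1, 3, 3); releases (0, 1, 0), pool now (1, 4, 3)
  proc-D: need (0, 4, 3) fits (1, 4, 3); releases (2, 3, 1), pool now (3, 7, 4)
  proc-A cannot run: need (4, 10, 5) vs free (3, 7, 4) (insufficient cpu, gpu and net)
  proc-F cannot run: need (1, 3, 5) vs free (3, 7, 4) (insufficient net)
  proc-C cannot run: need (4, 9, 4) vs free (3, 7, 4) (insufficient cpu and gpu)
  proc-G cannot run: need (4, 2, 4) vs free (3, 7, 4) (insufficient cpu)
  proc-E cannot run: need (7, 11, 6) vs free (3, 7, 4) (insufficient cpu, gpu and net)
Post-grant, the permanently blocked set is proc-A, proc-F, proc-C, proc-G and proc-E.


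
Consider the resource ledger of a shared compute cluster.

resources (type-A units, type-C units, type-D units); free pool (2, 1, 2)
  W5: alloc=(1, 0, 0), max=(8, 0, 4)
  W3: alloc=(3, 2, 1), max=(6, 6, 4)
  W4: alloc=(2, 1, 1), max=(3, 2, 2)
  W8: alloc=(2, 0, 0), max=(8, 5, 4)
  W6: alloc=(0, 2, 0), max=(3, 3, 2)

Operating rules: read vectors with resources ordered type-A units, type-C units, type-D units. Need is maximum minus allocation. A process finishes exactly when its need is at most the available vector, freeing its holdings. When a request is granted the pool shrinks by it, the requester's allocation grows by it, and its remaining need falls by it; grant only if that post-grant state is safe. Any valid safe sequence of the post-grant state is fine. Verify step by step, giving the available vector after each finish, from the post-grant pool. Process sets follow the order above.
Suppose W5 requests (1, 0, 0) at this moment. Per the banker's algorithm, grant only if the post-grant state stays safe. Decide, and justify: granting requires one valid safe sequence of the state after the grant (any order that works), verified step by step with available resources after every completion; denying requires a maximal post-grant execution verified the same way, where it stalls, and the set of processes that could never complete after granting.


GRANT — the state after the grant stays safe, e.g. via W4, W6, W3, W5, W8.
Key observation: the grant leaves (1, 1, 2) free — enough for W4, whose release restarts the cascade.
Step-by-step check of the post-grant state:
  pool = (1, 1, 2)
  W4 needs (1, 1, 1) <= (1, 1, 2) -> finishes; pool += (2, 1, 1) = (3, 2, 3)
  W6 needs (3, 1, 2) <= (3, 2, 3) -> finishes; pool += (0, 2, 0) = (3, 4, 3)
  W3 needs (3, 4, 3) <= (3, 4, 3) -> finishes; pool += (3, 2, 1) = (6, 6, 4)
  W5 needs (6, 0, 4) <= (6, 6, 4) -> finishes; pool += (2, 0, 0) = (8, 6, 4)
  W8 needs (6, 5, 4) <= (8, 6, 4) -> finishes; pool += (2, 0, 0) = (10, 6, 4)


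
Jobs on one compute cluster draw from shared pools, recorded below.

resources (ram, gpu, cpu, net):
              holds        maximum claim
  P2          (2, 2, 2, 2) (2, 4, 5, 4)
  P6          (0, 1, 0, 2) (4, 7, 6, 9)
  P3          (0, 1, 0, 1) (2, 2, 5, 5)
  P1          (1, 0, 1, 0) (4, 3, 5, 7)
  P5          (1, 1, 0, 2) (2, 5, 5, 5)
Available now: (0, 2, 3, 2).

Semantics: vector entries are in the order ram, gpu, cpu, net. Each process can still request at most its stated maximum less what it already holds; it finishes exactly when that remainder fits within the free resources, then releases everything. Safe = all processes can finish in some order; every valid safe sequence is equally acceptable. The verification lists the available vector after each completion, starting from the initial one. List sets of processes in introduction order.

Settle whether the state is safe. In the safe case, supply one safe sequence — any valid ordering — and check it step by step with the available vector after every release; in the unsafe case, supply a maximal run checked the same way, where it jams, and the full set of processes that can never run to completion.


SAFE — a valid safe sequence is P2, P3, P5, P1, P6.
Key observation: reading the order forward, P2 is the first process whose need (0, 2, 3, 2) meets the free pool (0, 2, 3, 2) exactly on a resource it requests.
Verifying each step:
  pool = (0, 2, 3, 2)
  P2: need (0, 2, 3, 2) fits (0, 2, 3, 2); releases (2, 2, 2, 2), pool now (2, 4, 5, 4)
  P3: need (2, 1, 5, 4) fits (2, 4, 5, 4); releases (0, 1, 0, 1), pool now (2, 5, 5, 5)
  P5: need (1, 4, 5, 3) fits (2, 5, 5, 5); releases (1, 1, 0, 2), pool now (3, 6, 5, 7)
  P1: need (3, 3, 4, 7) fits (3, 6, 5, 7); releases (1, 0, 1, 0), pool now (4, 6, 6, 7)
  P6: need (4, 6, 6, 7) fits (4, 6, 6, 7); releases (0, 1, 0, 2), pool now (4, 7, 6, 9)


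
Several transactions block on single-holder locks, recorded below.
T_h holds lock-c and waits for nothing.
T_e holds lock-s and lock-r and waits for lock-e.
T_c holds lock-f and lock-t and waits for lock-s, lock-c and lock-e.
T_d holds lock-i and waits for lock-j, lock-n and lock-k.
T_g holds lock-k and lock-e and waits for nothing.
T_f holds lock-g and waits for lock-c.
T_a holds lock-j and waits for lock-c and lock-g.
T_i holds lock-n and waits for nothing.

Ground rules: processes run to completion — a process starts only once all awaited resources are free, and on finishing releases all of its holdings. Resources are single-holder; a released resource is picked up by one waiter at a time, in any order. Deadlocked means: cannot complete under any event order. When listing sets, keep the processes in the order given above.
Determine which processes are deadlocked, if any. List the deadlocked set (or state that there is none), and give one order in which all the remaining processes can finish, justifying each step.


The deadlocked set is empty.
Key observation: the wait relation is loop-free; peeling off processes with no waits unwinds the whole state.
One completion order for the rest: T_h, T_g, T_e, T_f, T_i, T_a, T_d, T_c.
Verifying each step:
  run T_h (it waits on nothing); releases lock-c
  run T_g (it waits on nothing); releases lock-k and lock-e
  T_e: everything it awaited (lock-e) is free; runs, freeing lock-s and lock-r
  T_f: everything it awaited (lock-c) is free; runs, freeing lock-g
  run T_i (it waits on nothing); releases lock-n
  T_a: everything it awaited (lock-c and lock-g) is free; runs, freeing lock-j
  T_d: everything it awaited (lock-j, lock-n and lock-k) is free; runs, freeing lock-i
  T_c: everything it awaited (lock-s, lock-c and lock-e) is free; runs, freeing lock-f and lock-t


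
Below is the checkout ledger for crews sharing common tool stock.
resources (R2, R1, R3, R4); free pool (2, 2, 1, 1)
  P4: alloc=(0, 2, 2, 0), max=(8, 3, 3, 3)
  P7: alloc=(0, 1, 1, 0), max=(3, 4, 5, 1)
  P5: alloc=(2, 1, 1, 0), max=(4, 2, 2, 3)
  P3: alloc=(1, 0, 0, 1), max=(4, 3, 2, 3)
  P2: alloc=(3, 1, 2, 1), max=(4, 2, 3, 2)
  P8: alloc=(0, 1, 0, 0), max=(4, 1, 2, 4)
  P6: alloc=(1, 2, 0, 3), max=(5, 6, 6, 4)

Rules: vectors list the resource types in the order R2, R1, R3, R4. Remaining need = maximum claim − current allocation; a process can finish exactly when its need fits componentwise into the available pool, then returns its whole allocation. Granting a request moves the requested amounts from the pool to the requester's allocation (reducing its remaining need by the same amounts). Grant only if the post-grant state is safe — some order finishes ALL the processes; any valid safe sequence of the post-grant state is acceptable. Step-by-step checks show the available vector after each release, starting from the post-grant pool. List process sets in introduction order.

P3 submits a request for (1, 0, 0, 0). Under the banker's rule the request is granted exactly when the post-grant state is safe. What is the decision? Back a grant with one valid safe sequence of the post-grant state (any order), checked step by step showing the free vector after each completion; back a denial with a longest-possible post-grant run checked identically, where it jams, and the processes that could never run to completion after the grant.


GRANT. The post-grant state is safe; one safe sequence: P2, P3, P5, P4, P6, P7, P8.
Key observation: the grant leaves (1, 2, 1, 1) free — enough for P2, whose release restarts the cascade.
Verifying the post-grant state step by step:
  pool = (1, 2, 1, 1)
  run P2 (needs (1, 1, 1, 1), free (1, 2, 1, 1)); after release of (3, 1, 2, 1) the pool is (4, 3, 3, 2)
  run P3 (needs (2, 3, 2, 2), free (4, 3, 3, 2)); after release of (2, 0, 0, 1) the pool is (6, 3, 3, 3)
  run P5 (needs (2, 1, 1, 3), free (6, 3, 3, 3)); after release of (2, 1, 1, 0) the pool is (8, 4, 4, 3)
  run P4 (needs (8, 1, 1, 3), free (8, 4, 4, 3)); after release of (0, 2, 2, 0) the pool is (8, 6, 6, 3)
  run P6 (needs (4, 4, 6, 1), free (8, 6, 6, 3)); after release of (1, 2, 0, 3) the pool is (9, 8, 6, 6)
  run P7 (needs (3, 3, 4, 1), free (9, 8, 6, 6)); after release of (0, 1, 1, 0) the pool is (9, 9, 7, 6)
  run P8 (needs (4, 0, 2, 4), free (9, 9, 7, 6)); after release of (0, 1, 0, 0) the pool is (9, 10, 7, 6)


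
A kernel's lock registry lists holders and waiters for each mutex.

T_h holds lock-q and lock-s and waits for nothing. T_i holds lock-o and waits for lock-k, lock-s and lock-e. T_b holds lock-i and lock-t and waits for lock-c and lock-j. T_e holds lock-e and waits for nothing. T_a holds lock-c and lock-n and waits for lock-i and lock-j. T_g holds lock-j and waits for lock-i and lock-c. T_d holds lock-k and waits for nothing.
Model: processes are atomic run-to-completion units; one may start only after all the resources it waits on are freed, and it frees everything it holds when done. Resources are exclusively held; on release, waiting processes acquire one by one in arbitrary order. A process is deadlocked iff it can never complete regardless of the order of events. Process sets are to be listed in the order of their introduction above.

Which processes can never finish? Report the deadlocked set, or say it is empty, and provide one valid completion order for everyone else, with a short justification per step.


The deadlocked set is T_b, T_a and T_g.
Key observation: T_b -> T_a -> T_b is a circular wait — nothing in it can go first; T_g is caught in further circular waits.
One completion order for the rest: T_e, T_h, T_d, T_i.
Walking it through:
  T_e waits on nothing -> runs at once and releases lock-e
  T_h waits on nothing -> runs at once and releases lock-q and lock-s
  T_d waits on nothing -> runs at once and releases lock-k
  T_i: everything it awaited (lock-k, lock-s and lock-e) is free; runs, freeing lock-o


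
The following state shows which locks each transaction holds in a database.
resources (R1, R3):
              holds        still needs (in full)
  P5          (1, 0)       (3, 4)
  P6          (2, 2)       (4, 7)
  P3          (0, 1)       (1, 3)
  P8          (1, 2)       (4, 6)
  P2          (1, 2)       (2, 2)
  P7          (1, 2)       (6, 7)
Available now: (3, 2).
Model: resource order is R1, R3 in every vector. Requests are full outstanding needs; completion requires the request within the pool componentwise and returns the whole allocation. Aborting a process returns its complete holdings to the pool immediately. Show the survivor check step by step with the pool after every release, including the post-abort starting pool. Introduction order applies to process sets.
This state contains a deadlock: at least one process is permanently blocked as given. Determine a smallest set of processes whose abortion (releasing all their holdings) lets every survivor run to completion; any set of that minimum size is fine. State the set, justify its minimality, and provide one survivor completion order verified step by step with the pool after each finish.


Abort P7.
Key observation: before aborting P7, P8 was permanently blocked — no order could ever run it; afterwards it completes at step 3.
Why nothing smaller works: aborting no one leaves the state deadlocked as given.
Survivors finish in the order: P2, P5, P8, P3, P6. Check, step by step (pool after the aborts first):
  pool = (4, 4)
  P2: need (2, 2) fits (4, 4); releases (1, 2), pool now (5, 6)
  P5: need (3, 4) fits (5, 6); releases (1, 0), pool now (6, 6)
  P8: need (4, 6) fits (6, 6); releases (1, 2), pool now (7, 8)
  P3: need (1, 3) fits (7, 8); releases (0, 1), pool now (7, 9)
  P6: need (4, 7) fits (7, 9); releases (2, 2), pool now (9, 11)


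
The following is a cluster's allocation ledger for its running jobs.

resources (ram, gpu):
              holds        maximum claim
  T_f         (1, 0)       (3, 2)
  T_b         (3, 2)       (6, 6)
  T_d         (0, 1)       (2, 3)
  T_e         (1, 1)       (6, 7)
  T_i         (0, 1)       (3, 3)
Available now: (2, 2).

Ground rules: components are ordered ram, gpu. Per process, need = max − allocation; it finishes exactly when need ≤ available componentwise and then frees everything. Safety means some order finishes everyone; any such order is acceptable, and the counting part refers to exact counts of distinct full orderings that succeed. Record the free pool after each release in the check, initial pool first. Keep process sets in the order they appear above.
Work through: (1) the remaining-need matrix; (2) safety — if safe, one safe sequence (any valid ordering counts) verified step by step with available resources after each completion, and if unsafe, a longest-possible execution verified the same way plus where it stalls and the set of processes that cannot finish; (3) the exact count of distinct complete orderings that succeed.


(1) Need matrix, components ordered ram, gpu:
  T_f: (2, 2)
  T_b: (3, 4)
  T_d: (2, 2)
  T_e: (5, 6)
  T_i: (3, 2)
(2) SAFE — a valid safe sequence is T_f, T_d, T_i, T_b, T_e.
Key observation: T_f is the earliest step where a requested resource binds exactly: need (2, 2), pool (2, 2) at its turn.
Walking it through:
  pool = (2, 2)
  T_f needs (2, 2) <= (2, 2) -> finishes; pool += (1, 0) = (3, 2)
  T_d needs (2, 2) <= (3, 2) -> finishes; pool += (0, 1) = (3, 3)
  T_i needs (3, 2) <= (3, 3) -> finishes; pool += (0, 1) = (3, 4)
  T_b needs (3, 4) <= (3, 4) -> finishes; pool += (3, 2) = (6, 6)
  T_e needs (5, 6) <= (6, 6) -> finishes; pool += (1, 1) = (7, 7)
(3) Precisely 3 of the possible complete orderings are safe sequences.


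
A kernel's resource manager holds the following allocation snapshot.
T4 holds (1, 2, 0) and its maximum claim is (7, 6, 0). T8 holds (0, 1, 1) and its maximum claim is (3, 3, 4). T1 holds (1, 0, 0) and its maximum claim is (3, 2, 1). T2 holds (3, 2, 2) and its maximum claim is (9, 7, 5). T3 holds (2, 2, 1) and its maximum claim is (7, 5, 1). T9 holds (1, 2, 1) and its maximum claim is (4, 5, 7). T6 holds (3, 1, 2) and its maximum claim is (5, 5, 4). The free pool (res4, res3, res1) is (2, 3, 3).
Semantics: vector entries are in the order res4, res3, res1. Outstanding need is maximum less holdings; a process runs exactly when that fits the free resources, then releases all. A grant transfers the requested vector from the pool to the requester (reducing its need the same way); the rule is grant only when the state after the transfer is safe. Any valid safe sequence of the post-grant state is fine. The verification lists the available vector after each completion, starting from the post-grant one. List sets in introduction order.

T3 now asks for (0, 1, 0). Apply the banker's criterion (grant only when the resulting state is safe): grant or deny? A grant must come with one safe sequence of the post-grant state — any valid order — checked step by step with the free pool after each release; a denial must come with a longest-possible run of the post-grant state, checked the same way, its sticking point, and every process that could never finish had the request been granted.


DENY — the pretend-granted state is unsafe.
Key observation: after T1, T8 the pool peaks at (3, 3, 4), and each blocked process is short somewhere: T4 on res4, res3; T2 on res4, res3; T3 on res4; T9 on res1; T6 on res3.
Pretend the grant happened; the run T1, T8 goes as far as possible. Check, step by step:
  pool = (2, 2, 3)
  T1 needs (2, 2, 1) <= (2, 2, 3) -> finishes; pool += (1, 0, 0) = (3, 2, 3)
  T8 needs (3, 2, 3) <= (3, 2, 3) -> finishes; pool += (0, 1, 1) = (3, 3, 4)
  blocked: T4 wants (6, 4, 0), pool (3, 3, 4) — not enough res4 and res3
  blocked: T2 wants (6, 5, 3), pool (3, 3, 4) — not enough res4 and res3
  blocked: T3 wants (5, 2, 0), pool (3, 3, 4) — not enough res4
  blocked: T9 wants (3, 3, 6), pool (3, 3, 4) — not enough res1
  blocked: T6 wants (2, 4, 2), pool (3, 3, 4) — not enough res3
Post-grant, the permanently blocked set is T4, T2, T3, T9 and T6.


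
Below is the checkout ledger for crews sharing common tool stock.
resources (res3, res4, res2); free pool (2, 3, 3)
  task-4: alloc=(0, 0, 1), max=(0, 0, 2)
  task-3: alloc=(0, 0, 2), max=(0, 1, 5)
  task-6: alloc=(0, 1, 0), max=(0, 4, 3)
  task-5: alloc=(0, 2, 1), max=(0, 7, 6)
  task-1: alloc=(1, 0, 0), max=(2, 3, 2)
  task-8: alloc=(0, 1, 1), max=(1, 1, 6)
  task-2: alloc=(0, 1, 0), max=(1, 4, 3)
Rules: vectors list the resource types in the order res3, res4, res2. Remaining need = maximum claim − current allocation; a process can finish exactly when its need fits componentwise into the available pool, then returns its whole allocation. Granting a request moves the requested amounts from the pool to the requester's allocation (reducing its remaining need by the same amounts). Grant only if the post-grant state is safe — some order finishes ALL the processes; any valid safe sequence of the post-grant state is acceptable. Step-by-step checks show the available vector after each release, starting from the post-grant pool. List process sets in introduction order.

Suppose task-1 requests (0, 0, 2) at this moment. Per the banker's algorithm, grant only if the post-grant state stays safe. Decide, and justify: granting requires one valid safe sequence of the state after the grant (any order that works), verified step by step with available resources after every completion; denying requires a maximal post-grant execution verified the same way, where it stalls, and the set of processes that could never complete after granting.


GRANT. The post-grant state is safe; one safe sequence: task-1, task-3, task-6, task-8, task-4, task-2, task-5.
Key observation: even at the reduced pool (2, 3, 1), task-1 fits immediately, so safety survives the grant.
Verifying the post-grant state step by step:
  pool = (2, 3, 1)
  task-1 needs (1, 3, 0) <= (2, 3, 1) -> finishes; pool += (1, 0, 2) = (3, 3, 3)
  task-3 needs (0, 1, 3) <= (3, 3, 3) -> finishes; pool += (0, 0, 2) = (3, 3, 5)
  task-6 needs (0, 3, 3) <= (3, 3, 5) -> finishes; pool += (0, 1, 0) = (3, 4, 5)
  task-8 needs (1, 0, 5) <= (3, 4, 5) -> finishes; pool += (0, 1, 1) = (3, 5, 6)
  task-4 needs (0, 0, 1) <= (3, 5, 6) -> finishes; pool += (0, 0, 1) = (3, 5, 7)
  task-2 needs (1, 3, 3) <= (3, 5, 7) -> finishes; pool += (0, 1, 0) = (3, 6, 7)
  task-5 needs (0, 5, 5) <= (3, 6, 7) -> finishes; pool += (0, 2, 1) = (3, 8, 8)


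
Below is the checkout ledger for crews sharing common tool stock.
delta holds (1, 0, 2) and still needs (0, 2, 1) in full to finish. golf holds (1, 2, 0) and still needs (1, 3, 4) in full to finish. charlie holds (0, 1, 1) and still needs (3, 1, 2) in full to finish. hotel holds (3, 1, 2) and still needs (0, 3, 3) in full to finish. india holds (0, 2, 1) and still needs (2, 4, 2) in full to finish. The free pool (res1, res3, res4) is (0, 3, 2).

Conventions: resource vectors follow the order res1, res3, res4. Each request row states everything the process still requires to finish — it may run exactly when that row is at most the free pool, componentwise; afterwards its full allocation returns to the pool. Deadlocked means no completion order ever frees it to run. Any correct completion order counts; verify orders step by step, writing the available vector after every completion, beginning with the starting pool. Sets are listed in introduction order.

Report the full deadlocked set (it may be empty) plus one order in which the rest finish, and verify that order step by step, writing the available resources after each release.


No process is deadlocked.
Key observation: there is always a runnable process — delta first — so the state unwinds completely.
The rest can finish in the order delta, golf, hotel, india, charlie. Verifying each step:
  pool = (0, 3, 2)
  delta: need (0, 2, 1) fits (0, 3, 2); releases (1, 0, 2), pool now (1, 3, 4)
  golf: need (1, 3, 4) fits (1, 3, 4); releases (1, 2, 0), pool now (2, 5, 4)
  hotel: need (0, 3, 3) fits (2, 5, 4); releases (3, 1, 2), pool now (5, 6, 6)
  india: need (2, 4, 2) fits (5, 6, 6); releases (0, 2, 1), pool now (5, 8, 7)
  charlie: need (3, 1, 2) fits (5, 8, 7); releases (0, 1, 1), pool now (5, 9, 8)


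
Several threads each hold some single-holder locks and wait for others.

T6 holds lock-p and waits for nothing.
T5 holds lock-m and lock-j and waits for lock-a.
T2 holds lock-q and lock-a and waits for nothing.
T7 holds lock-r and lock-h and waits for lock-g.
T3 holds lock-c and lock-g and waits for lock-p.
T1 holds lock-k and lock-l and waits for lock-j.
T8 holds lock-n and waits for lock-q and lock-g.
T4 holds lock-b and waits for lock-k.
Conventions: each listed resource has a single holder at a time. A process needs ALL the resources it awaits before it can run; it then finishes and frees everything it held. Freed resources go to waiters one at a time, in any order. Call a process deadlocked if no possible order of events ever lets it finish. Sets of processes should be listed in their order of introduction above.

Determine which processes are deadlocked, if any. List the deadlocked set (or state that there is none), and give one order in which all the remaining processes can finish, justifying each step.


No process is deadlocked.
Key observation: the waits form no ring: some process can always run, and its releases unblock the others one by one.
One completion order for the rest: T6, T2, T3, T7, T5, T1, T8, T4.
Check, step by step:
  T6: no waits; runs immediately, freeing lock-p
  T2: no waits; runs immediately, freeing lock-q and lock-a
  T3 waits on lock-p — all released -> runs and releases lock-c and lock-g
  T7 waits on lock-g — all released -> runs and releases lock-r and lock-h
  T5 waits on lock-a — all released -> runs and releases lock-m and lock-j
  T1 waits on lock-j — all released -> runs and releases lock-k and lock-l
  T8 waits on lock-q and lock-g — all released -> runs and releases lock-n
  T4 waits on lock-k — all released -> runs and releases lock-b


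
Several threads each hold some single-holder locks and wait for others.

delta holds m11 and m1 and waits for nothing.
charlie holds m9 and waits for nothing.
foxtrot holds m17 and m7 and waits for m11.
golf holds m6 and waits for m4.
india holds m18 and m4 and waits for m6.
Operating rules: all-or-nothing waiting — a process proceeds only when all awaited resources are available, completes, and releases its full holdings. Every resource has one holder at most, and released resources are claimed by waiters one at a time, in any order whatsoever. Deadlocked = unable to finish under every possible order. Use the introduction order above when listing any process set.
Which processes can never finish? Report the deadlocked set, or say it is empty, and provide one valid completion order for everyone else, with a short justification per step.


Deadlocked set: golf and india.
Key observation: the cycle golf -> india -> golf can never break — each member waits on the next; no other process is dragged down with it.
A valid finishing order for the others: delta, foxtrot, charlie.
Verifying each step:
  delta waits on nothing -> runs at once and releases m11 and m1
  foxtrot: everything it awaited (m11) is free; runs, freeing m17 and m7
  charlie waits on nothing -> runs at once and releases m9
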